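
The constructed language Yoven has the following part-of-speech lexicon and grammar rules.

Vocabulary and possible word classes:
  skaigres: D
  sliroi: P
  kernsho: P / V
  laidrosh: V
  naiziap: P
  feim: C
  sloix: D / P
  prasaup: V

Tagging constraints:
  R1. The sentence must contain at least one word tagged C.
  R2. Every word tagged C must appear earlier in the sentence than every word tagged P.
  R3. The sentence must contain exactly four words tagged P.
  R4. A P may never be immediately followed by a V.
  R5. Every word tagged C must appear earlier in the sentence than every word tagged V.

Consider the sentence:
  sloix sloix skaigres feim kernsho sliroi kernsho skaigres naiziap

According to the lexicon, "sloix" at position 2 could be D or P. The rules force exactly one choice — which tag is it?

D

Candidates per position — 1:sloix {D,P}; 2:sloix {D,P}; 3:skaigres {D}; 4:feim {C}; 5:kernsho {P,V}; 6:sliroi {P}; 7:kernsho {P,V}; 8:skaigres {D}; 9:naiziap {P}.
At position 1, choosing P makes rule 2 impossible to satisfy; hence D.
At position 2, choosing P makes rule 2 impossible to satisfy; hence D.
At position 5, choosing V makes rule 3 impossible to satisfy; hence P.
At position 7, choosing V makes rule 3 impossible to satisfy; hence P.
That leaves exactly one tagging: D D D C P P P D P.
Checking: rule 1 ok; rule 2 ok; rule 3 ok; rule 4 ok; rule 5 ok.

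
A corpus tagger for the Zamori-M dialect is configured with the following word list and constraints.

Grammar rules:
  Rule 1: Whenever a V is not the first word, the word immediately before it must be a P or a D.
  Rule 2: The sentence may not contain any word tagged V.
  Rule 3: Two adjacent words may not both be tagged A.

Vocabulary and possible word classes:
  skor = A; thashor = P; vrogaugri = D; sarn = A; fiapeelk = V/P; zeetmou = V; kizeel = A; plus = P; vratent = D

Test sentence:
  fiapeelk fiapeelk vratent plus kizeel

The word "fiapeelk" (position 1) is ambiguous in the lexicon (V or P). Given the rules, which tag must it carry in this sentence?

Candidates per position — 1:fiapeelk {V,P}; 2:fiapeelk {V,P}; 3:vratent {D}; 4:plus {P}; 5:kizeel {A}.
Word 1 cannot be V — rule 2 would then fail for every completion. It is P.
Word 2 cannot be V — rule 2 would then fail for every completion. It is P.
So the tagging must be: P P D P A.
Rule-by-rule: rule 1 ok; rule 2 ok; rule 3 ok.

P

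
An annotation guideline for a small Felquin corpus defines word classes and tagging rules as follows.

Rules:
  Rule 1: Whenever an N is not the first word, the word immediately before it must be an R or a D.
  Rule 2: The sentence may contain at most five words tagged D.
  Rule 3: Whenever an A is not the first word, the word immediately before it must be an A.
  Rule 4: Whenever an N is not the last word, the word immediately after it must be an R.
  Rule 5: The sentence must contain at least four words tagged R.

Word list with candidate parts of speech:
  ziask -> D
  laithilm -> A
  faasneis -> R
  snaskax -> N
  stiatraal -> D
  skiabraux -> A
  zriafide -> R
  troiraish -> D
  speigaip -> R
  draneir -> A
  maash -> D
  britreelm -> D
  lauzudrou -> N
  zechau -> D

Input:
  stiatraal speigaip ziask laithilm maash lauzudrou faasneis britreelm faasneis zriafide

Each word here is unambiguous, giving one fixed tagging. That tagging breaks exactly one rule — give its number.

Fixed tagging: D R D A D N R D R R.
Rule check: R1 holds, R2 holds, R3 violated, R4 holds, R5 holds.
Only rule 3 fails.

3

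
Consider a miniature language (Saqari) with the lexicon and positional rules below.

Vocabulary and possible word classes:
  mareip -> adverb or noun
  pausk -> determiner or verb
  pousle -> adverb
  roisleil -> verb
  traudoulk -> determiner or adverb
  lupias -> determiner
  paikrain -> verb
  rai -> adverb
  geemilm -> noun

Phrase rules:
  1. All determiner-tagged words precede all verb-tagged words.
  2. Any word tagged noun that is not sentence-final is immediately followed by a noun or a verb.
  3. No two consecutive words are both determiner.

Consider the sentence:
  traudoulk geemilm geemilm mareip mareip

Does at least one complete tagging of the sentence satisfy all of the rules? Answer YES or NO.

YES

Candidates per position — 1:traudoulk {determiner,adverb}; 2:geemilm {noun}; 3:geemilm {noun}; 4:mareip {adverb,noun}; 5:mareip {adverb,noun}.
One satisfying assignment: adverb noun noun noun noun.
Verifying each rule — rule 1 holds; rule 2 holds; rule 3 holds.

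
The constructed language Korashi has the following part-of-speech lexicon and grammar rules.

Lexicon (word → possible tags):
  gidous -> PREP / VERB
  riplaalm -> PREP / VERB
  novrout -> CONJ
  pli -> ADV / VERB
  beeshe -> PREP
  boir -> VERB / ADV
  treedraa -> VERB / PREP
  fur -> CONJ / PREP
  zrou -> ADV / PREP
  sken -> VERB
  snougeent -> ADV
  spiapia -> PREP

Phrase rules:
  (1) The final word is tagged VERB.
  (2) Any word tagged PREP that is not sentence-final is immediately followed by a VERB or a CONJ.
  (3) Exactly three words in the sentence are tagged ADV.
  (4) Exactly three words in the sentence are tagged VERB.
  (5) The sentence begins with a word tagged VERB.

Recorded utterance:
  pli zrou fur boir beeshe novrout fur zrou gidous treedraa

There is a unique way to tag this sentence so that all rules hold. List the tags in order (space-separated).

Candidates per position — 1:pli {ADV,VERB}; 2:zrou {ADV,PREP}; 3:fur {CONJ,PREP}; 4:boir {VERB,ADV}; 5:beeshe {PREP}; 6:novrout {CONJ}; 7:fur {CONJ,PREP}; 8:zrou {ADV,PREP}; 9:gidous {PREP,VERB}; 10:treedraa {VERB,PREP}.
If word 1 were ADV, no tagging could satisfy rule 5; so word 1 is VERB.
If word 2 were PREP, no tagging could satisfy rule 3; so word 2 is ADV.
If word 4 were VERB, no tagging could satisfy rule 3; so word 4 is ADV.
If word 7 were PREP, no tagging could satisfy rule 2; so word 7 is CONJ.
If word 8 were PREP, no tagging could satisfy rule 3; so word 8 is ADV.
If word 9 were PREP, no tagging could satisfy rule 4; so word 9 is VERB.
If word 10 were PREP, no tagging could satisfy rule 1; so word 10 is VERB.
If word 3 were PREP, no tagging could satisfy rule 2; so word 3 is CONJ.
The only consistent sequence is: VERB ADV CONJ ADV PREP CONJ CONJ ADV VERB VERB.
Verifying each rule — rule 1 holds; rule 2 holds; rule 3 holds; rule 4 holds; rule 5 holds.

VERB ADV CONJ ADV PREP CONJ CONJ ADV VERB VERB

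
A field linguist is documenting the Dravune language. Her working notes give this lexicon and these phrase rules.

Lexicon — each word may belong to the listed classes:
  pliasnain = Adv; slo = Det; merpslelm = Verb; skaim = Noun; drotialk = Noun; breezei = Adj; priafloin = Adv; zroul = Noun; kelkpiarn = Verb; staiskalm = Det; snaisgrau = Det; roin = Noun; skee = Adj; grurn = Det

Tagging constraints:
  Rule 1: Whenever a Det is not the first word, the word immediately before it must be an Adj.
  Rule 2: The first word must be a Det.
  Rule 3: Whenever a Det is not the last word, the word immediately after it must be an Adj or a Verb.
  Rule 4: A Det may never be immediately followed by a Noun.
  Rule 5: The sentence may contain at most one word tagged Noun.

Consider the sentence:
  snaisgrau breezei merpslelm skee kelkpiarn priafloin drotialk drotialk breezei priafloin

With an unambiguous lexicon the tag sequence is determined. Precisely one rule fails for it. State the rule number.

Fixed tagging: Det Adj Verb Adj Verb Adv Noun Noun Adj Adv.
Rule check: R1 pass, R2 pass, R3 pass, R4 pass, R5 fail.
Only rule 5 fails.

5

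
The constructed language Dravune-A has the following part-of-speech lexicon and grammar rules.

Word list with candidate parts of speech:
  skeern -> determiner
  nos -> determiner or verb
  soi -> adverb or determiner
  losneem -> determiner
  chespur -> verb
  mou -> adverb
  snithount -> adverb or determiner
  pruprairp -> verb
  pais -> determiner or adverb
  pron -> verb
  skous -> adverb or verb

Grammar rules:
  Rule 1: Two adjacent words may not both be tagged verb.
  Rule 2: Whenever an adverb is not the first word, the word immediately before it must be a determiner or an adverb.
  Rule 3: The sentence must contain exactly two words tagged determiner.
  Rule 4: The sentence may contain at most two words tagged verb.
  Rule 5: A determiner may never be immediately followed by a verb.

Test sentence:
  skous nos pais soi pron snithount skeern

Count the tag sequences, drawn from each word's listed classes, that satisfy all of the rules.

0

Candidates per position — 1:skous {adverb,verb}; 2:nos {determiner,verb}; 3:pais {determiner,adverb}; 4:soi {adverb,determiner}; 5:pron {verb}; 6:snithount {adverb,determiner}; 7:skeern {determiner}.
There are 32 candidate sequences in total.
Every candidate sequence violates at least one rule; no consistent tagging exists.
Count = 0.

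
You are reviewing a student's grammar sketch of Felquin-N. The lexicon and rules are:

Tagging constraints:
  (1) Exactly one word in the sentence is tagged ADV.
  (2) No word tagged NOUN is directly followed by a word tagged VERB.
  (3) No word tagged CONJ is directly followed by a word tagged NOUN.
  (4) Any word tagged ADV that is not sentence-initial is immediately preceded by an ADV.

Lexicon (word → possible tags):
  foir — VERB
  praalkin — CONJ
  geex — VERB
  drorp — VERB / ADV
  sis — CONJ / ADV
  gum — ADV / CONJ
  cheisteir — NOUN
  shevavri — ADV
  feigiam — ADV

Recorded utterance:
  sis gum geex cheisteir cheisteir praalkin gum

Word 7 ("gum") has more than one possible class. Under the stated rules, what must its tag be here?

Candidates per position — 1:sis {CONJ,ADV}; 2:gum {ADV,CONJ}; 3:geex {VERB}; 4:cheisteir {NOUN}; 5:cheisteir {NOUN}; 6:praalkin {CONJ}; 7:gum {ADV,CONJ}.
Position 7: ADV is ruled out by rule 4; that leaves CONJ.
The remaining ambiguous positions (1, 2) are resolved jointly — only one combination satisfies every rule.
That leaves exactly one tagging: ADV CONJ VERB NOUN NOUN CONJ CONJ.
Rule-by-rule: rule 1 holds; rule 2 holds; rule 3 holds; rule 4 holds.

CONJ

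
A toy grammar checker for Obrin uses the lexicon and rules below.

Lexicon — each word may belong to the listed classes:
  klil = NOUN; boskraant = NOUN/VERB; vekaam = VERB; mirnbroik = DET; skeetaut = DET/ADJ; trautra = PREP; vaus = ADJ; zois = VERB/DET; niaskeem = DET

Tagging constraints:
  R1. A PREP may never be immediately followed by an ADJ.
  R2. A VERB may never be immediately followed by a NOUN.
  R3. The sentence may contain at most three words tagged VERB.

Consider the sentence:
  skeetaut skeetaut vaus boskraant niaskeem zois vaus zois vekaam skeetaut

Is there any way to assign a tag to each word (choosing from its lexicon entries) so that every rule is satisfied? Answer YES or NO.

Candidates per position — 1:skeetaut {DET,ADJ}; 2:skeetaut {DET,ADJ}; 3:vaus {ADJ}; 4:boskraant {NOUN,VERB}; 5:niaskeem {DET}; 6:zois {VERB,DET}; 7:vaus {ADJ}; 8:zois {VERB,DET}; 9:vekaam {VERB}; 10:skeetaut {DET,ADJ}.
One satisfying assignment: ADJ ADJ ADJ NOUN DET VERB ADJ VERB VERB ADJ.
Verifying each rule — rule 1 ok; rule 2 ok; rule 3 ok.

YES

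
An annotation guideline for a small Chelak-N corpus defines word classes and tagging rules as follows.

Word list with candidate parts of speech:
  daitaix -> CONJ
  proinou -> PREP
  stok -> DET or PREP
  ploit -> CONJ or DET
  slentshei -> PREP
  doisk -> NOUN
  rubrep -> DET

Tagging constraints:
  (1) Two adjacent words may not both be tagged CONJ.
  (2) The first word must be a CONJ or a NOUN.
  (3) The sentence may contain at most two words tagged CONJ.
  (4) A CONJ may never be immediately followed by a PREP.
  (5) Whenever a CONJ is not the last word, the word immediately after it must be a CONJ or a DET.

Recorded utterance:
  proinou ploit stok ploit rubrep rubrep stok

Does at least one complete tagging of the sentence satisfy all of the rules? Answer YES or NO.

Candidates per position — 1:proinou {PREP}; 2:ploit {CONJ,DET}; 3:stok {DET,PREP}; 4:ploit {CONJ,DET}; 5:rubrep {DET}; 6:rubrep {DET}; 7:stok {DET,PREP}.
Rule 2 cannot be satisfied by any choice of tags from the lexicon.
So there is no consistent tagging.

NO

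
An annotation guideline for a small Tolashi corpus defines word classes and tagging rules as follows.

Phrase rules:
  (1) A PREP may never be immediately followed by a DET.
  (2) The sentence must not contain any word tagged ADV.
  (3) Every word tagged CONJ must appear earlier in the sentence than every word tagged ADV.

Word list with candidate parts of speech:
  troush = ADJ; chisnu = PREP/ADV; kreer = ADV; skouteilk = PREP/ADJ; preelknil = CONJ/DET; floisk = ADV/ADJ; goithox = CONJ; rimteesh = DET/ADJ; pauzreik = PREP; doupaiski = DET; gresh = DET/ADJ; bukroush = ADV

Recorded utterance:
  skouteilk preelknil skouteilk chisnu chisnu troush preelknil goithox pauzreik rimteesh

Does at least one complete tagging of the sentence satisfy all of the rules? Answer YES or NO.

Candidates per position — 1:skouteilk {PREP,ADJ}; 2:preelknil {CONJ,DET}; 3:skouteilk {PREP,ADJ}; 4:chisnu {PREP,ADV}; 5:chisnu {PREP,ADV}; 6:troush {ADJ}; 7:preelknil {CONJ,DET}; 8:goithox {CONJ}; 9:pauzreik {PREP}; 10:rimteesh {DET,ADJ}.
One satisfying assignment: ADJ CONJ PREP PREP PREP ADJ CONJ CONJ PREP ADJ.
Rule-by-rule: rule 1 ✓; rule 2 ✓; rule 3 ✓.

YES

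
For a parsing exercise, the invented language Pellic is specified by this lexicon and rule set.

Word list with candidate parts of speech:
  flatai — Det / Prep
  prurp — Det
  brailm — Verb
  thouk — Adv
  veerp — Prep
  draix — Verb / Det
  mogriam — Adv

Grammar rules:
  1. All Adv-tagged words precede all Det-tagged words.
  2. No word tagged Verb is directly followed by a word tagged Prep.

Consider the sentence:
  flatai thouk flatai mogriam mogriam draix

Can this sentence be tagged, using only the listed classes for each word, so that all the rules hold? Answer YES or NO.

YES

Candidates per position — 1:flatai {Det,Prep}; 2:thouk {Adv}; 3:flatai {Det,Prep}; 4:mogriam {Adv}; 5:mogriam {Adv}; 6:draix {Verb,Det}.
One satisfying assignment: Prep Adv Prep Adv Adv Det.
Check: rule 1 ✓; rule 2 ✓.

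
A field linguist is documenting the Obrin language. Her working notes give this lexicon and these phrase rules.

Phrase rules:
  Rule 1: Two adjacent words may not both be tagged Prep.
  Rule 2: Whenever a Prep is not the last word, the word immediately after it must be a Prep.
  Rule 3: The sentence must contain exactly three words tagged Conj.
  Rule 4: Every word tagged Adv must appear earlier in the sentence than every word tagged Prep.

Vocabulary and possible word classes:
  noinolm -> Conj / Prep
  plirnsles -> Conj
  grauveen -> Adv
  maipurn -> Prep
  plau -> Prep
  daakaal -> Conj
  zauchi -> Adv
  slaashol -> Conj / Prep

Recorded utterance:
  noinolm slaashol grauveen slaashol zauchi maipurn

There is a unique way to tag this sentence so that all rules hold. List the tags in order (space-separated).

Candidates per position — 1:noinolm {Conj,Prep}; 2:slaashol {Conj,Prep}; 3:grauveen {Adv}; 4:slaashol {Conj,Prep}; 5:zauchi {Adv}; 6:maipurn {Prep}.
If word 1 were Prep, no tagging could satisfy rule 2; so word 1 is Conj.
If word 2 were Prep, no tagging could satisfy rule 2; so word 2 is Conj.
If word 4 were Prep, no tagging could satisfy rule 2; so word 4 is Conj.
So the tagging must be: Conj Conj Adv Conj Adv Prep.
Check: rule 1 ok; rule 2 ok; rule 3 ok; rule 4 ok.

Conj Conj Adv Conj Adv Prep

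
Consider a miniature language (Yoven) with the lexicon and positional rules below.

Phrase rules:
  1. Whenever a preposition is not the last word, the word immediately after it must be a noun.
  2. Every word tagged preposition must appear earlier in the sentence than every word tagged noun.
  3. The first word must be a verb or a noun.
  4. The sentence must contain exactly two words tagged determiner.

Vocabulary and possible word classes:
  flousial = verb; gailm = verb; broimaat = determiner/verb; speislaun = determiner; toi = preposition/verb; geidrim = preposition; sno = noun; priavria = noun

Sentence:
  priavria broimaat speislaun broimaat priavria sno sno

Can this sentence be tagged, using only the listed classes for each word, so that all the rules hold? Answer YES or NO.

Candidates per position — 1:priavria {noun}; 2:broimaat {determiner,verb}; 3:speislaun {determiner}; 4:broimaat {determiner,verb}; 5:priavria {noun}; 6:sno {noun}; 7:sno {noun}.
One satisfying assignment: noun determiner determiner verb noun noun noun.
Rule-by-rule: rule 1 ✓; rule 2 ✓; rule 3 ✓; rule 4 ✓.

YES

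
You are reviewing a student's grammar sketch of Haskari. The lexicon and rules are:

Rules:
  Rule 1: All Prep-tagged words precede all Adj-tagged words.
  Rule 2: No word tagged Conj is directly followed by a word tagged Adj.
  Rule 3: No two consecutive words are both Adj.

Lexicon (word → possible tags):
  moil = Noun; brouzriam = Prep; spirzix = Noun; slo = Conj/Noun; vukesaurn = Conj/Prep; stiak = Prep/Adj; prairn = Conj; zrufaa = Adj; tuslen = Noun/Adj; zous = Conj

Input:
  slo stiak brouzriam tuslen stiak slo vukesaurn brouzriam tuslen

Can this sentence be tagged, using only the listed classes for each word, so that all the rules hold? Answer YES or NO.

Candidates per position — 1:slo {Conj,Noun}; 2:stiak {Prep,Adj}; 3:brouzriam {Prep}; 4:tuslen {Noun,Adj}; 5:stiak {Prep,Adj}; 6:slo {Conj,Noun}; 7:vukesaurn {Conj,Prep}; 8:brouzriam {Prep}; 9:tuslen {Noun,Adj}.
One satisfying assignment: Noun Prep Prep Noun Prep Noun Conj Prep Adj.
Check: rule 1 ok; rule 2 ok; rule 3 ok.

YES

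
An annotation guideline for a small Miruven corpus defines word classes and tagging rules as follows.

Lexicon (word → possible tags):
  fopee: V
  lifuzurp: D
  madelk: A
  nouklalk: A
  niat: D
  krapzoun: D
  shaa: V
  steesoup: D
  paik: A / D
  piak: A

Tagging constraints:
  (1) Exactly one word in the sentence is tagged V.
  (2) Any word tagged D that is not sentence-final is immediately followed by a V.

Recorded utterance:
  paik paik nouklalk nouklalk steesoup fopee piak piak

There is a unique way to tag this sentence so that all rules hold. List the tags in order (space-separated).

A A A A D V A A

Candidates per position — 1:paik {A,D}; 2:paik {A,D}; 3:nouklalk {A}; 4:nouklalk {A}; 5:steesoup {D}; 6:fopee {V}; 7:piak {A}; 8:piak {A}.
If word 1 were D, no tagging could satisfy rule 2; so word 1 is A.
If word 2 were D, no tagging could satisfy rule 2; so word 2 is A.
The only consistent sequence is: A A A A D V A A.
Verifying each rule — rule 1 satisfied; rule 2 satisfied.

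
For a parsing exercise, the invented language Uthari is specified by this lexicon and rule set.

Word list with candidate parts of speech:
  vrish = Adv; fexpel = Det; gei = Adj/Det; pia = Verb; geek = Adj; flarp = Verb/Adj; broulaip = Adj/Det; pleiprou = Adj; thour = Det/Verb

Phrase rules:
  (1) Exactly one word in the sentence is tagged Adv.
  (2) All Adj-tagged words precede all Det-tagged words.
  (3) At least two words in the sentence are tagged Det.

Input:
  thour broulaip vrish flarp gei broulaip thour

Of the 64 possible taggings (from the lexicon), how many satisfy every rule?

Candidates per position — 1:thour {Det,Verb}; 2:broulaip {Adj,Det}; 3:vrish {Adv}; 4:flarp {Verb,Adj}; 5:gei {Adj,Det}; 6:broulaip {Adj,Det}; 7:thour {Det,Verb}.
There are 64 candidate sequences in total.
Checking each against the rules leaves 10 sequences.
Count = 10.

10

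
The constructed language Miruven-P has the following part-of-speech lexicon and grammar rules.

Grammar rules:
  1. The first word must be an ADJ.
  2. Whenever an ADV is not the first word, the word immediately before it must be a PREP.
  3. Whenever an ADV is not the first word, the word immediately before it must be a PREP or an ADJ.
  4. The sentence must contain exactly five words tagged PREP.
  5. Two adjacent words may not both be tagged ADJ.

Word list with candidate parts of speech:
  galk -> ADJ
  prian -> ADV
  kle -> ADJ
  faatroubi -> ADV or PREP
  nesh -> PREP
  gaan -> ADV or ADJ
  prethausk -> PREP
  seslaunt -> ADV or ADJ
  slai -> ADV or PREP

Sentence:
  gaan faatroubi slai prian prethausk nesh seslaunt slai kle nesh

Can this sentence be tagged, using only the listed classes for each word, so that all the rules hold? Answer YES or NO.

NO

Candidates per position — 1:gaan {ADV,ADJ}; 2:faatroubi {ADV,PREP}; 3:slai {ADV,PREP}; 4:prian {ADV}; 5:prethausk {PREP}; 6:nesh {PREP}; 7:seslaunt {ADV,ADJ}; 8:slai {ADV,PREP}; 9:kle {ADJ}; 10:nesh {PREP}.
Every candidate sequence violates at least one rule; no consistent tagging exists.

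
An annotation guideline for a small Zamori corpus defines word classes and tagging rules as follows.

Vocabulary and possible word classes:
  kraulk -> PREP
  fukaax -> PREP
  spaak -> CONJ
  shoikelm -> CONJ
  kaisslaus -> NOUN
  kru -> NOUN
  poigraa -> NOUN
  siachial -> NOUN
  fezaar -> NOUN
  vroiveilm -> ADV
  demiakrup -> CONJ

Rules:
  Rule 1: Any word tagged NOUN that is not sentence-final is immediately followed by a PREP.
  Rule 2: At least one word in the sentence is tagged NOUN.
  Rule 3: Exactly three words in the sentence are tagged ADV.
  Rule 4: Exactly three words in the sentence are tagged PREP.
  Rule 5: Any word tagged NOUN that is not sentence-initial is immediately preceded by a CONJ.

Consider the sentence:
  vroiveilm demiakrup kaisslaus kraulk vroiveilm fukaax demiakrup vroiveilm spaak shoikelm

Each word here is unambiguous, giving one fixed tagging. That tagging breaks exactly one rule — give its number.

4

Fixed tagging: ADV CONJ NOUN PREP ADV PREP CONJ ADV CONJ CONJ.
Applying the rules: R1 holds, R2 holds, R3 holds, R4 violated, R5 holds.
Only rule 4 fails.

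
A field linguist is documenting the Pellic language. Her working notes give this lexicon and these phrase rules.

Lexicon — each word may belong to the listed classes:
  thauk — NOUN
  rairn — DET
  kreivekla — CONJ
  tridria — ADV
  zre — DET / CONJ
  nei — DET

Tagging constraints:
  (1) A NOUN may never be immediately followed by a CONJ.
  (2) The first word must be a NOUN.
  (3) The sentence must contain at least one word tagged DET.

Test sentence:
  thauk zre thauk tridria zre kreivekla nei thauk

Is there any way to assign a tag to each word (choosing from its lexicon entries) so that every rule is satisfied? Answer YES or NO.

YES

Candidates per position — 1:thauk {NOUN}; 2:zre {DET,CONJ}; 3:thauk {NOUN}; 4:tridria {ADV}; 5:zre {DET,CONJ}; 6:kreivekla {CONJ}; 7:nei {DET}; 8:thauk {NOUN}.
One satisfying assignment: NOUN DET NOUN ADV DET CONJ DET NOUN.
Rule-by-rule: rule 1 satisfied; rule 2 satisfied; rule 3 satisfied.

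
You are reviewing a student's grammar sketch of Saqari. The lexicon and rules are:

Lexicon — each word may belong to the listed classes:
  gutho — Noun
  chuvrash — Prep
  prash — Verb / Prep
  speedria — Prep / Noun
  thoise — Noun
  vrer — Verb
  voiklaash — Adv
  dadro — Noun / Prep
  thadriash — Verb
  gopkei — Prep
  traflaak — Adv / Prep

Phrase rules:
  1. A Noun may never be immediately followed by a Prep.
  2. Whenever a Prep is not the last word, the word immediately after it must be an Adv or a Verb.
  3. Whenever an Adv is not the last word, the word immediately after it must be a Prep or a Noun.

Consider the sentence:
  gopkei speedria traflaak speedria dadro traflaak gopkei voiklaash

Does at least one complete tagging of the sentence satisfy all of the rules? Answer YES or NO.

Candidates per position — 1:gopkei {Prep}; 2:speedria {Prep,Noun}; 3:traflaak {Adv,Prep}; 4:speedria {Prep,Noun}; 5:dadro {Noun,Prep}; 6:traflaak {Adv,Prep}; 7:gopkei {Prep}; 8:voiklaash {Adv}.
Rule 2 cannot be satisfied by any choice of tags from the lexicon.
So there is no consistent tagging.

NO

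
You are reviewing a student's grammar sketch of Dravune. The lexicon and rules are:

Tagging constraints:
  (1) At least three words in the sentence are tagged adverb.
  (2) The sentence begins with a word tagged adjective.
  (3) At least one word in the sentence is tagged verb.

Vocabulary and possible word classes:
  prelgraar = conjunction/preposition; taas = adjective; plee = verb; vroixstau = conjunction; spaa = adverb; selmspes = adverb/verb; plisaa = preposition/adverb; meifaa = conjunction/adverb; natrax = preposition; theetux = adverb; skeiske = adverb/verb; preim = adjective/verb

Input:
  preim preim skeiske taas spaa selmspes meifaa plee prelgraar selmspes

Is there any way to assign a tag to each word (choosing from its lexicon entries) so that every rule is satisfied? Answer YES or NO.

YES

Candidates per position — 1:preim {adjective,verb}; 2:preim {adjective,verb}; 3:skeiske {adverb,verb}; 4:taas {adjective}; 5:spaa {adverb}; 6:selmspes {adverb,verb}; 7:meifaa {conjunction,adverb}; 8:plee {verb}; 9:prelgraar {conjunction,preposition}; 10:selmspes {adverb,verb}.
One satisfying assignment: adjective adjective adverb adjective adverb verb adverb verb preposition adverb.
Rule-by-rule: rule 1 ✓; rule 2 ✓; rule 3 ✓.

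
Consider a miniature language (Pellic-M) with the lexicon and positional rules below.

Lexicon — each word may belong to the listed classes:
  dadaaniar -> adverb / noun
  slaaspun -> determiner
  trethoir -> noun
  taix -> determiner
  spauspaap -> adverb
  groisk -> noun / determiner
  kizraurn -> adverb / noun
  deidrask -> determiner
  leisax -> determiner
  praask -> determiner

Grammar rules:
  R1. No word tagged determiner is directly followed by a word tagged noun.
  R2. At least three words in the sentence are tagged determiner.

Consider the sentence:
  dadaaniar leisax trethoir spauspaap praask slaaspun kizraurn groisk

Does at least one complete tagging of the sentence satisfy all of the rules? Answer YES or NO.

NO

Candidates per position — 1:dadaaniar {adverb,noun}; 2:leisax {determiner}; 3:trethoir {noun}; 4:spauspaap {adverb}; 5:praask {determiner}; 6:slaaspun {determiner}; 7:kizraurn {adverb,noun}; 8:groisk {noun,determiner}.
Rule 1 cannot be satisfied by any choice of tags from the lexicon.
So there is no consistent tagging.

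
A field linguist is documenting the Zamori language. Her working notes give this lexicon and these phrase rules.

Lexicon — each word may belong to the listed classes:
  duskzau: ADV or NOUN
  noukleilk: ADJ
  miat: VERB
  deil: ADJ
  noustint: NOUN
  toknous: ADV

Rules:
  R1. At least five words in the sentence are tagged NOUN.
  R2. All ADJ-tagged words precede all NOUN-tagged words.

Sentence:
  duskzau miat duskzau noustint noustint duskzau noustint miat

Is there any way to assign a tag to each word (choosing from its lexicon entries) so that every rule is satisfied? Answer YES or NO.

Candidates per position — 1:duskzau {ADV,NOUN}; 2:miat {VERB}; 3:duskzau {ADV,NOUN}; 4:noustint {NOUN}; 5:noustint {NOUN}; 6:duskzau {ADV,NOUN}; 7:noustint {NOUN}; 8:miat {VERB}.
One satisfying assignment: NOUN VERB ADV NOUN NOUN NOUN NOUN VERB.
Check: rule 1 ✓; rule 2 ✓.

YES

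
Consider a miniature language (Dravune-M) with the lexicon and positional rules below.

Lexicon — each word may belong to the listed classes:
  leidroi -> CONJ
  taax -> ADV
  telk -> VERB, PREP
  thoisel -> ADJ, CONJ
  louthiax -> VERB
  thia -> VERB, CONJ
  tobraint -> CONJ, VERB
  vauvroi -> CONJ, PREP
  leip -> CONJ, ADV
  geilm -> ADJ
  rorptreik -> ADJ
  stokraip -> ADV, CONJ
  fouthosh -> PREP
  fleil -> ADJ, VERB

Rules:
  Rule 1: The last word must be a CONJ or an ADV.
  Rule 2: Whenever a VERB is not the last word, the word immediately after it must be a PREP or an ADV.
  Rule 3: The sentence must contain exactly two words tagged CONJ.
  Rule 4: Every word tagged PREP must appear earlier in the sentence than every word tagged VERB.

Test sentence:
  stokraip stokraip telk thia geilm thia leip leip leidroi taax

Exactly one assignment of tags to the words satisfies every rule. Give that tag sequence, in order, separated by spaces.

ADV ADV PREP CONJ ADJ VERB ADV ADV CONJ ADV

Candidates per position — 1:stokraip {ADV,CONJ}; 2:stokraip {ADV,CONJ}; 3:telk {VERB,PREP}; 4:thia {VERB,CONJ}; 5:geilm {ADJ}; 6:thia {VERB,CONJ}; 7:leip {CONJ,ADV}; 8:leip {CONJ,ADV}; 9:leidroi {CONJ}; 10:taax {ADV}.
At position 3, choosing VERB makes rule 2 impossible to satisfy; hence PREP.
At position 4, choosing VERB makes rule 2 impossible to satisfy; hence CONJ.
At position 6, choosing CONJ makes rule 3 impossible to satisfy; hence VERB.
At position 7, choosing CONJ makes rule 2 impossible to satisfy; hence ADV.
At position 8, choosing CONJ makes rule 3 impossible to satisfy; hence ADV.
At position 1, choosing CONJ makes rule 3 impossible to satisfy; hence ADV.
At position 2, choosing CONJ makes rule 3 impossible to satisfy; hence ADV.
The unique satisfying tagging is: ADV ADV PREP CONJ ADJ VERB ADV ADV CONJ ADV.
Check: rule 1 ✓; rule 2 ✓; rule 3 ✓; rule 4 ✓.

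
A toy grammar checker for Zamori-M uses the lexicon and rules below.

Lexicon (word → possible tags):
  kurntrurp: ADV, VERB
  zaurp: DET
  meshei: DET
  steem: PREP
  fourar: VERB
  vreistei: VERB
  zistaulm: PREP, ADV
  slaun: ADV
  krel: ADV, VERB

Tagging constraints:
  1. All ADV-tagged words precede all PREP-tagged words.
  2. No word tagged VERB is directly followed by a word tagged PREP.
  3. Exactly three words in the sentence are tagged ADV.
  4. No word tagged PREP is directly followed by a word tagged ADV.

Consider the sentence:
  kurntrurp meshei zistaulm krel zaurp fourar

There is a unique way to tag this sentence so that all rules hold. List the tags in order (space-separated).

ADV DET ADV ADV DET VERB

Candidates per position — 1:kurntrurp {ADV,VERB}; 2:meshei {DET}; 3:zistaulm {PREP,ADV}; 4:krel {ADV,VERB}; 5:zaurp {DET}; 6:fourar {VERB}.
Word 1 cannot be VERB — rule 3 would then fail for every completion. It is ADV.
Word 3 cannot be PREP — rule 3 would then fail for every completion. It is ADV.
Word 4 cannot be VERB — rule 3 would then fail for every completion. It is ADV.
The only consistent sequence is: ADV DET ADV ADV DET VERB.
Rule-by-rule: rule 1 holds; rule 2 holds; rule 3 holds; rule 4 holds.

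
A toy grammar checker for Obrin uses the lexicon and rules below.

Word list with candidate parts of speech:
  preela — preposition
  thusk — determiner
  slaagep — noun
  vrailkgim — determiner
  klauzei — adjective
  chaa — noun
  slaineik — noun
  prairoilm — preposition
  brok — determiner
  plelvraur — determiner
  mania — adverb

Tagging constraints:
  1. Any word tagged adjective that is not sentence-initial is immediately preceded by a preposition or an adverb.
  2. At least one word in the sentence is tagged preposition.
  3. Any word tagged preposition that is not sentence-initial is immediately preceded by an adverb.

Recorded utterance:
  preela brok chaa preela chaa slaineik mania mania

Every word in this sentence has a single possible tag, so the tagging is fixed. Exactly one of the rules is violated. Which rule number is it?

3

Fixed tagging: preposition determiner noun preposition noun noun adverb adverb.
Applying the rules: R1 holds, R2 holds, R3 violated.
Only rule 3 fails.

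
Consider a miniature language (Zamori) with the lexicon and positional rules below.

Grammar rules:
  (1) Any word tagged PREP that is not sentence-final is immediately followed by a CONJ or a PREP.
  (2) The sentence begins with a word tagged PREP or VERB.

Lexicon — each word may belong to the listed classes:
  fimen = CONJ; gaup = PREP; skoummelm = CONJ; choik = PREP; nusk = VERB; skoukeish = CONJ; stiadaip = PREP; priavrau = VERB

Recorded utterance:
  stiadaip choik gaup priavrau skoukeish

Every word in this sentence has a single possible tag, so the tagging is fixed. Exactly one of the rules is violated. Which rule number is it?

Fixed tagging: PREP PREP PREP VERB CONJ.
Applying the rules: R1 violated, R2 holds.
Only rule 1 fails.

1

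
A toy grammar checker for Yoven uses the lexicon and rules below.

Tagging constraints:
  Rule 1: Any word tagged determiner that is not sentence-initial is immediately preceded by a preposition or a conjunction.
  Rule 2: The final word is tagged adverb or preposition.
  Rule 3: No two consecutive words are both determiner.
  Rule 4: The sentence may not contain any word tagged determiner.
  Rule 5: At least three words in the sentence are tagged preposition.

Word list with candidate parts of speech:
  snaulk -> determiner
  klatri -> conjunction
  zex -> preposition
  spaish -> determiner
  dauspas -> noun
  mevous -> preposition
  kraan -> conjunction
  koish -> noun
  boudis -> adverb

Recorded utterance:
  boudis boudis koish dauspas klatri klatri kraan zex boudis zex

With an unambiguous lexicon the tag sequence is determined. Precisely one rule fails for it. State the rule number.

5

Fixed tagging: adverb adverb noun noun conjunction conjunction conjunction preposition adverb preposition.
Rule check: R1 ✓, R2 ✓, R3 ✓, R4 ✓, R5 ✗.
Only rule 5 fails.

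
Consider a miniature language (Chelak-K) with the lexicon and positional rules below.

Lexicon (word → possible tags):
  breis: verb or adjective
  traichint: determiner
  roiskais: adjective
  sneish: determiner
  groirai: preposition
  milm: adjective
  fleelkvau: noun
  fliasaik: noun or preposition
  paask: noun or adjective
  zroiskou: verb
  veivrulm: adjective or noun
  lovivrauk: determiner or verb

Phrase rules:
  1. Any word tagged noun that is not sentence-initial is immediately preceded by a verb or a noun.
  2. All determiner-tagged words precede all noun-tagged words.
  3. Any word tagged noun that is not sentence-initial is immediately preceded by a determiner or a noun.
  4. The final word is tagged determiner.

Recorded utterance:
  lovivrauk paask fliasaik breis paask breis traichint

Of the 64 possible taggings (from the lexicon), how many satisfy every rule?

Candidates per position — 1:lovivrauk {determiner,verb}; 2:paask {noun,adjective}; 3:fliasaik {noun,preposition}; 4:breis {verb,adjective}; 5:paask {noun,adjective}; 6:breis {verb,adjective}; 7:traichint {determiner}.
There are 64 candidate sequences in total.
Checking each against the rules leaves 8 sequences.
Count = 8.

8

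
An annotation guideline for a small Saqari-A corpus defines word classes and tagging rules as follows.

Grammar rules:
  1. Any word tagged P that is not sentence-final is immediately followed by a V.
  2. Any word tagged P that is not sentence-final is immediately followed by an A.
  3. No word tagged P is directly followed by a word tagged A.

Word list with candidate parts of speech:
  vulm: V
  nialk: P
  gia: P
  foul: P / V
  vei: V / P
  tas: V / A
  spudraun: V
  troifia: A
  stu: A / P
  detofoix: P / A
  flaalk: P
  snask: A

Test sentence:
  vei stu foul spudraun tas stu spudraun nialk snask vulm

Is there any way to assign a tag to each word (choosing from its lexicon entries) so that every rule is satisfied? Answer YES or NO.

NO

Candidates per position — 1:vei {V,P}; 2:stu {A,P}; 3:foul {P,V}; 4:spudraun {V}; 5:tas {V,A}; 6:stu {A,P}; 7:spudraun {V}; 8:nialk {P}; 9:snask {A}; 10:vulm {V}.
Rule 1 cannot be satisfied by any choice of tags from the lexicon.
So there is no consistent tagging.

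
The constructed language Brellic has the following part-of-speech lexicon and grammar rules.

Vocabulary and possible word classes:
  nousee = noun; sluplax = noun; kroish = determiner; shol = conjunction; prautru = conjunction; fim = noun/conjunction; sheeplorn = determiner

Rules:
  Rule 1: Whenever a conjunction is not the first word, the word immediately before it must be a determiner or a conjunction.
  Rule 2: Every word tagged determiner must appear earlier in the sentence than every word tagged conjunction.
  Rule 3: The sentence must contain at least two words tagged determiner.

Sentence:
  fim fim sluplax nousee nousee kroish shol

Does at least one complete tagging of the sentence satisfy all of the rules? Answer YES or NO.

NO

Candidates per position — 1:fim {noun,conjunction}; 2:fim {noun,conjunction}; 3:sluplax {noun}; 4:nousee {noun}; 5:nousee {noun}; 6:kroish {determiner}; 7:shol {conjunction}.
Rule 3 cannot be satisfied by any choice of tags from the lexicon.
So there is no consistent tagging.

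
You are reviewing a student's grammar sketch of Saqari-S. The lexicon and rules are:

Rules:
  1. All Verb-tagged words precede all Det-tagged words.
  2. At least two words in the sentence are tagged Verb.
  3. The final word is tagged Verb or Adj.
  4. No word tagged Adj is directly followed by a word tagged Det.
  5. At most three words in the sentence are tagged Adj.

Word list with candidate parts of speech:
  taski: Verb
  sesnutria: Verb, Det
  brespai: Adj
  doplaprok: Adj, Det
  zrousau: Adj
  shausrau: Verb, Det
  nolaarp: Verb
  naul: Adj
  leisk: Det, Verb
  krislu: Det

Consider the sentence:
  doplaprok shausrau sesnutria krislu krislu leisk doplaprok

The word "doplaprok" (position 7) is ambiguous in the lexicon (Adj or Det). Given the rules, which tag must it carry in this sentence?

Candidates per position — 1:doplaprok {Adj,Det}; 2:shausrau {Verb,Det}; 3:sesnutria {Verb,Det}; 4:krislu {Det}; 5:krislu {Det}; 6:leisk {Det,Verb}; 7:doplaprok {Adj,Det}.
If word 6 were Verb, no tagging could satisfy rule 1; so word 6 is Det.
If word 7 were Det, no tagging could satisfy rule 3; so word 7 is Adj.
If word 2 were Det, no tagging could satisfy rule 2; so word 2 is Verb.
If word 3 were Det, no tagging could satisfy rule 2; so word 3 is Verb.
If word 1 were Det, no tagging could satisfy rule 1; so word 1 is Adj.
So the tagging must be: Adj Verb Verb Det Det Det Adj.
Checking: rule 1 ✓; rule 2 ✓; rule 3 ✓; rule 4 ✓; rule 5 ✓.

Adj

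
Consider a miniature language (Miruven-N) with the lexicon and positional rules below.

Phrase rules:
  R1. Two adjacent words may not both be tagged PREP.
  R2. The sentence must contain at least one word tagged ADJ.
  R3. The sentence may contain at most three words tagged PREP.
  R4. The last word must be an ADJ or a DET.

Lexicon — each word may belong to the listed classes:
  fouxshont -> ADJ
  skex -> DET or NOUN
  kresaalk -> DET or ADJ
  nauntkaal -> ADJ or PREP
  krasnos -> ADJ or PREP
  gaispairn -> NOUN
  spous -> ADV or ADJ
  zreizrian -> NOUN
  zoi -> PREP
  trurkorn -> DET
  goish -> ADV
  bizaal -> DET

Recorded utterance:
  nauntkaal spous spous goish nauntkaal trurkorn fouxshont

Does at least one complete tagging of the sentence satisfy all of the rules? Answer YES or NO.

Candidates per position — 1:nauntkaal {ADJ,PREP}; 2:spous {ADV,ADJ}; 3:spous {ADV,ADJ}; 4:goish {ADV}; 5:nauntkaal {ADJ,PREP}; 6:trurkorn {DET}; 7:fouxshont {ADJ}.
One satisfying assignment: PREP ADJ ADJ ADV ADJ DET ADJ.
Check: rule 1 satisfied; rule 2 satisfied; rule 3 satisfied; rule 4 satisfied.

YES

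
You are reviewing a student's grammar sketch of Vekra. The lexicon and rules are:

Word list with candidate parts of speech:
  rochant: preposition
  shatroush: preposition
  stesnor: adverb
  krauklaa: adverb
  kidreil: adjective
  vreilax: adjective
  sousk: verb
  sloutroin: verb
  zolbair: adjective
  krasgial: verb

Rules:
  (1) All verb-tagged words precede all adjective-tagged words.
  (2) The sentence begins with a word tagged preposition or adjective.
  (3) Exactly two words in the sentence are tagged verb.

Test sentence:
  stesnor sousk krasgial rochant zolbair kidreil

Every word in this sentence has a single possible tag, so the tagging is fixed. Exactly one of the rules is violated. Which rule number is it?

Fixed tagging: adverb verb verb preposition adjective adjective.
Checking each rule: R1 pass, R2 fail, R3 pass.
Only rule 2 fails.

2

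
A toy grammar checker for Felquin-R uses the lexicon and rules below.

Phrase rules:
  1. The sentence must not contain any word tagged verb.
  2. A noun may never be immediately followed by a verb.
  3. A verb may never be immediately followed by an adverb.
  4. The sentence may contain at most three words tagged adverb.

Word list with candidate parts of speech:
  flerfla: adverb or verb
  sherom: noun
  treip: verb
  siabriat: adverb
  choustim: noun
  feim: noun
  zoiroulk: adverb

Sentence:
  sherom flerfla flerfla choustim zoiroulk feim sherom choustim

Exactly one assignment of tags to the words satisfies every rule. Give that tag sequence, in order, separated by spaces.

Candidates per position — 1:sherom {noun}; 2:flerfla {adverb,verb}; 3:flerfla {adverb,verb}; 4:choustim {noun}; 5:zoiroulk {adverb}; 6:feim {noun}; 7:sherom {noun}; 8:choustim {noun}.
Position 2: verb is ruled out by rule 1; that leaves adverb.
Position 3: verb is ruled out by rule 1; that leaves adverb.
The only consistent sequence is: noun adverb adverb noun adverb noun noun noun.
Rule-by-rule: rule 1 holds; rule 2 holds; rule 3 holds; rule 4 holds.

noun adverb adverb noun adverb noun noun noun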